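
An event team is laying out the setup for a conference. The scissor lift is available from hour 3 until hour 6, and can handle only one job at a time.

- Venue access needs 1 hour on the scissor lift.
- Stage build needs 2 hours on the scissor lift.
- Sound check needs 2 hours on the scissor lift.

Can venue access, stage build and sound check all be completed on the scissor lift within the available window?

The scissor lift window is 6 − 3 = 3 hours.
Running back to back, the jobs need 1 + 2 + 2 = 5 hours on the scissor lift.
Since 5 > 3, they cannot all fit.

No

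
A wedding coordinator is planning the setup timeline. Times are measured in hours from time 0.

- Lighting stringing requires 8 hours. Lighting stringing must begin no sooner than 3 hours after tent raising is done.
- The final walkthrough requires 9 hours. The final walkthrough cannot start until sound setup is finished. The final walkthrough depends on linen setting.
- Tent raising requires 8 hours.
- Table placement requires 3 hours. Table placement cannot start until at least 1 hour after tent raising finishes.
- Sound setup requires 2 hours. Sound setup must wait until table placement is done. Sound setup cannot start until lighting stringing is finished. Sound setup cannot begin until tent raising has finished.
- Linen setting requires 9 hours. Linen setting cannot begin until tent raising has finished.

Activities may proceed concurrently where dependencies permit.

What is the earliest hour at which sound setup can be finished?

21

Tent raising has no prerequisites, so it starts at hour 0 and finishes at hour 8.
Lighting stringing waits on tent raising (finishes hour 8, plus 3-hour gap → hour 11), so it starts at hour 11 and finishes at 11 + 8 = hour 19.
Table placement waits on tent raising (finishes hour 8, plus 1-hour gap → hour 9), so it starts at hour 9 and finishes at 9 + 3 = hour 12.
For sound setup: table placement (finishes hour 12); lighting stringing (finishes hour 19); tent raising (finishes hour 8). Taking the maximum gives a start of hour 19, and it finishes at 19 + 2 = hour 21.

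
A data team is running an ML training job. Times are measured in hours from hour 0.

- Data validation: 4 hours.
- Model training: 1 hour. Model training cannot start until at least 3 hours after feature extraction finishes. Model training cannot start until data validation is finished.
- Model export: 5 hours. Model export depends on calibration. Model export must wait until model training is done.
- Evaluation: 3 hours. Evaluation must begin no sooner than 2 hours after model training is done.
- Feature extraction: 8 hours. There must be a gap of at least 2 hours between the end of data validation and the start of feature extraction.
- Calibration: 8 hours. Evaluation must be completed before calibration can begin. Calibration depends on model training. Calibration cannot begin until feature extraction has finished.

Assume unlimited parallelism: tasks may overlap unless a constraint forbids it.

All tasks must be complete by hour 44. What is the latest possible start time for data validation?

8

Model export has no dependents, so it just needs to finish by hour 44. Starting by 44 − 5 = hour 39 achieves that.
Calibration must finish before model export (must start by hour 39). With an 8-hour duration, calibration must start by 39 − 8 = hour 31.
Evaluation has to be done before calibration (must start by hour 31). That means finishing by hour 31, i.e. starting by 31 − 3 = hour 28.
Model training has several dependents: evaluation (must start by hour 28, minus 2-hour gap → hour 26); calibration (must start by hour 31); model export (must start by hour 39). The earliest of those limits is hour 26, so model training must start by 26 − 1 = hour 25.
Feature extraction has several dependents: model training (must start by hour 25, minus 3-hour gap → hour 22); calibration (must start by hour 31). The earliest of those limits is hour 22, so feature extraction must start by 22 − 8 = hour 14.
Data validation has several dependents: feature extraction (must start by hour 14, minus 2-hour gap → hour 12); model training (must start by hour 25). The earliest of those limits is hour 12, so data validation must start by 12 − 4 = hour 8.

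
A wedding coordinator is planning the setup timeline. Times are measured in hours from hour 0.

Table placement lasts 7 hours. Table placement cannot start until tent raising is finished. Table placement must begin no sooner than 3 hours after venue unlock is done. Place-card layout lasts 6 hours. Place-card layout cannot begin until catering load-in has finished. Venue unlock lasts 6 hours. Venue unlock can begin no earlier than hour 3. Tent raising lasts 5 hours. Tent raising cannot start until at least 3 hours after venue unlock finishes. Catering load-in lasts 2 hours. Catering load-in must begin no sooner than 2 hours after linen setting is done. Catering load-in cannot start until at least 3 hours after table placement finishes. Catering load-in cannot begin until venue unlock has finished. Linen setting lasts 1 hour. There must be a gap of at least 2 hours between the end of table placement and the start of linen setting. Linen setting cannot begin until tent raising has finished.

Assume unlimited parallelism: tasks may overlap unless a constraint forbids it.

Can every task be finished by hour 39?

Yes

Venue unlock cannot begin until its own release at hour 3. It runs from hour 3 to 3 + 6 = hour 9.
Tent raising waits on venue unlock (finishes hour 9, plus 3-hour gap → hour 12), so it starts at hour 12 and finishes at 12 + 5 = hour 17.
For table placement: tent raising (finishes hour 17); venue unlock (finishes hour 9, plus 3-hour gap → hour 12). Taking the maximum gives a start of hour 17, and it finishes at 17 + 7 = hour 24.
Linen setting has to wait for table placement (finishes hour 24, plus 2-hour gap → hour 26); tent raising (finishes hour 17). The latest of these is hour 26, so linen setting runs hour 26 to 26 + 1 = hour 27.
Catering load-in cannot start until linen setting (finishes hour 27, plus 2-hour gap → hour 29); table placement (finishes hour 24, plus 3-hour gap → hour 27); venue unlock (finishes hour 9). The controlling bound is hour 29, so catering load-in finishes at 29 + 2 = hour 31.
Place-card layout waits on catering load-in (finishes hour 31), so it starts at hour 31 and finishes at 31 + 6 = hour 37.
Every task is finished by hour 37, which is no later than the deadline of 39, so the schedule is feasible.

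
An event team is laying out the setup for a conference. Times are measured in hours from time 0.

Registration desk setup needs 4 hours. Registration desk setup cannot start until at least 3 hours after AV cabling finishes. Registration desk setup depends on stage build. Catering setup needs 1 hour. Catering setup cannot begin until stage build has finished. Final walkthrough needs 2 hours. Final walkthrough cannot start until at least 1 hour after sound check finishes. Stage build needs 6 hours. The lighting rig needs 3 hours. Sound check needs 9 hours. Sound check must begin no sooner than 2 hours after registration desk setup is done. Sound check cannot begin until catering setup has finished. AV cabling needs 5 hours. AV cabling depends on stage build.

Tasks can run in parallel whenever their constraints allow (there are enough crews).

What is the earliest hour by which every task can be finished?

The lighting rig has no prerequisites, so it starts at hour 0 and finishes at hour 3.
Stage build can start immediately at hour 0; it finishes at hour 6.
Catering setup cannot begin until stage build (finishes hour 6). It runs from hour 6 to 6 + 1 = hour 7.
After stage build (finishes hour 6), AV cabling can start at hour 6 and finishes at hour 11.
Registration desk setup cannot start until AV cabling (finishes hour 11, plus 3-hour gap → hour 14); stage build (finishes hour 6). The controlling bound is hour 14, so registration desk setup finishes at 14 + 4 = hour 18.
Sound check has to wait for registration desk setup (finishes hour 18, plus 2-hour gap → hour 20); catering setup (finishes hour 7). The latest of these is hour 20, so sound check runs hour 20 to 20 + 9 = hour 29.
Final walkthrough cannot begin until sound check (finishes hour 29, plus 1-hour gap → hour 30). It runs from hour 30 to 30 + 2 = hour 32.
All tasks are finished once the last one completes. Finish times: Stage build at 6, The lighting rig at 3, AV cabling at 11, Registration desk setup at 18, Catering setup at 7, Sound check at 29, Final walkthrough at 32. The latest is hour 32.

32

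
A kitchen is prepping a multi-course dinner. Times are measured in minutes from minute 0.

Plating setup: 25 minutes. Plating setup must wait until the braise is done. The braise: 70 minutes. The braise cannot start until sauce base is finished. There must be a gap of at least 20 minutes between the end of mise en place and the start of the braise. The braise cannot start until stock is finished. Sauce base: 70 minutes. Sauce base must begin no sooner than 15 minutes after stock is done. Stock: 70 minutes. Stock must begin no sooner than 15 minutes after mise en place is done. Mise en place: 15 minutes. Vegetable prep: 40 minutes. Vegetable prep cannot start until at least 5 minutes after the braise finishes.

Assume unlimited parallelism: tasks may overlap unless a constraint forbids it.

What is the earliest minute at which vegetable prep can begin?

Mise en place can start immediately at minute 0; it finishes at minute 15.
After mise en place (finishes minute 15, plus 15-minute gap → minute 30), stock can start at minute 30 and finishes at minute 100.
Sauce base cannot begin until stock (finishes minute 100, plus 15-minute gap → minute 115). It runs from minute 115 to 115 + 70 = minute 185.
The braise cannot start until sauce base (finishes minute 185); mise en place (finishes minute 15, plus 20-minute gap → minute 35); stock (finishes minute 100). The controlling bound is minute 185, so the braise finishes at 185 + 70 = minute 255.
Vegetable prep waits on the braise (finishes minute 255, plus 5-minute gap → minute 260), so the earliest it can start is minute 260.

260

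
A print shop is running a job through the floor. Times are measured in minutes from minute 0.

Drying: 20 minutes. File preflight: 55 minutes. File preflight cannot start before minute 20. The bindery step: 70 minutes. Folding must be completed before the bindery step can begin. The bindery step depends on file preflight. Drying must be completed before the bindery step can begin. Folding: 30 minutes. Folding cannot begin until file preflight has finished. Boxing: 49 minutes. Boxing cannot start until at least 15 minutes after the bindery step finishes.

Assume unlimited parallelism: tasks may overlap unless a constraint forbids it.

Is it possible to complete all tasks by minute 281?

Yes

Drying has no prerequisites, so it starts at minute 0 and finishes at minute 20.
File preflight cannot begin until its own release at minute 20. It runs from minute 20 to 20 + 55 = minute 75.
Folding waits on file preflight (finishes minute 75), so it starts at minute 75 and finishes at 75 + 30 = minute 105.
For the bindery step: folding (finishes minute 105); file preflight (finishes minute 75); drying (finishes minute 20). Taking the maximum gives a start of minute 105, and it finishes at 105 + 70 = minute 175.
After the bindery step (finishes minute 175, plus 15-minute gap → minute 190), boxing can start at minute 190 and finishes at minute 239.
Every task is finished by minute 239, which is no later than the deadline of 281, so the schedule is feasible.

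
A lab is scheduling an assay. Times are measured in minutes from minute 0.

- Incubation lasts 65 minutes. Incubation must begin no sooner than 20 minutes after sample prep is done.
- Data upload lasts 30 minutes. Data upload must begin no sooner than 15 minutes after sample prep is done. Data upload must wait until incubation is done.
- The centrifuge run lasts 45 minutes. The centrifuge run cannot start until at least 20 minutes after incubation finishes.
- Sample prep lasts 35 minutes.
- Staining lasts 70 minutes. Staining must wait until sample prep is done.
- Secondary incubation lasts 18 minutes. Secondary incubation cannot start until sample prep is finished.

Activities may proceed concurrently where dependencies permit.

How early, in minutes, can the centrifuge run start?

140

Nothing blocks sample prep, so it runs from minute 0 to minute 35.
After sample prep (finishes minute 35, plus 20-minute gap → minute 55), incubation can start at minute 55 and finishes at minute 120.
The centrifuge run waits on incubation (finishes minute 120, plus 20-minute gap → minute 140), so the earliest it can start is minute 140.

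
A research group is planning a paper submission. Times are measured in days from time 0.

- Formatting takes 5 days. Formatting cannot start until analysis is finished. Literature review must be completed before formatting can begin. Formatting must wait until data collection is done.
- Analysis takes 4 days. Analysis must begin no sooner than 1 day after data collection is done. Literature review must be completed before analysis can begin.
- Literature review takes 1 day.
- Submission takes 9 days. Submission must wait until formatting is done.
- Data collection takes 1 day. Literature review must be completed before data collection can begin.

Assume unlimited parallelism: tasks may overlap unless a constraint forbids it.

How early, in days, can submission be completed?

21

Nothing blocks literature review, so it runs from day 0 to day 1.
Data collection cannot begin until literature review (finishes day 1). It runs from day 1 to 1 + 1 = day 2.
Analysis cannot start until data collection (finishes day 2, plus 1-day gap → day 3); literature review (finishes day 1). The controlling bound is day 3, so analysis finishes at 3 + 4 = day 7.
Formatting cannot start until analysis (finishes day 7); literature review (finishes day 1); data collection (finishes day 2). The controlling bound is day 7, so formatting finishes at 7 + 5 = day 12.
After formatting (finishes day 12), submission can start at day 12 and finishes at day 21.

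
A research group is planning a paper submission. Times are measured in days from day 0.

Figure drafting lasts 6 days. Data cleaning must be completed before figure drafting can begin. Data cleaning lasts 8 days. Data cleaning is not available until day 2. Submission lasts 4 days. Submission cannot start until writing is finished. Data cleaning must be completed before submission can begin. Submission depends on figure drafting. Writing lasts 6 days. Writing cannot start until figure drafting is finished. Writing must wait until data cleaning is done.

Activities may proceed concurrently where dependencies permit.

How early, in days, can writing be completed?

22

After its own release at day 2, data cleaning can start at day 2 and finishes at day 10.
Figure drafting waits on data cleaning (finishes day 10), so it starts at day 10 and finishes at 10 + 6 = day 16.
Writing needs all of figure drafting (finishes day 16); data cleaning (finishes day 10). That puts its earliest start at day 16; it finishes at 16 + 6 = day 22.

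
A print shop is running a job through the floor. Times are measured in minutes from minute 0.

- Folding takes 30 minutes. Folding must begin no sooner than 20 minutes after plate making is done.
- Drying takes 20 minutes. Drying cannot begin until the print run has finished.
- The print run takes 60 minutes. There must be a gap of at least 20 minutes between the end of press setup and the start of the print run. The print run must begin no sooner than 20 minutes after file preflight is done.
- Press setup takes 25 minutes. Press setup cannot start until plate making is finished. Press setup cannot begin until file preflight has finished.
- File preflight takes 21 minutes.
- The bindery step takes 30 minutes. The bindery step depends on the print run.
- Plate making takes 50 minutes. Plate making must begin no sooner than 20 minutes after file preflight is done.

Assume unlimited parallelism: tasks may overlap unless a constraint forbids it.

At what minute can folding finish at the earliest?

141

Nothing blocks file preflight, so it runs from minute 0 to minute 21.
Plate making waits on file preflight (finishes minute 21, plus 20-minute gap → minute 41), so it starts at minute 41 and finishes at 41 + 50 = minute 91.
Folding cannot begin until plate making (finishes minute 91, plus 20-minute gap → minute 111). It runs from minute 111 to 111 + 30 = minute 141.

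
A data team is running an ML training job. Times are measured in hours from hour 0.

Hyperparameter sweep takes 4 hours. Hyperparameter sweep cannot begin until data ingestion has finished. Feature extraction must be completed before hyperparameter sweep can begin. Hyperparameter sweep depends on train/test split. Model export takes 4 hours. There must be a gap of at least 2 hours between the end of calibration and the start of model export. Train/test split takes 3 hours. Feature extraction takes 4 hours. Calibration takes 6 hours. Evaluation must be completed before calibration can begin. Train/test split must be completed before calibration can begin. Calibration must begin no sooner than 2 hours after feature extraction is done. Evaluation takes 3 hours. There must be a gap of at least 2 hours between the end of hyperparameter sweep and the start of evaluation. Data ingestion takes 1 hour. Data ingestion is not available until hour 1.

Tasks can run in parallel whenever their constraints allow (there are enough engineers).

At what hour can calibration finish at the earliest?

Nothing blocks train/test split, so it runs from hour 0 to hour 3.
Nothing blocks feature extraction, so it runs from hour 0 to hour 4.
Data ingestion cannot begin until its own release at hour 1. It runs from hour 1 to 1 + 1 = hour 2.
Hyperparameter sweep needs all of data ingestion (finishes hour 2); feature extraction (finishes hour 4); train/test split (finishes hour 3). That puts its earliest start at hour 4; it finishes at 4 + 4 = hour 8.
Evaluation waits on hyperparameter sweep (finishes hour 8, plus 2-hour gap → hour 10), so it starts at hour 10 and finishes at 10 + 3 = hour 13.
Calibration cannot start until evaluation (finishes hour 13); train/test split (finishes hour 3); feature extraction (finishes hour 4, plus 2-hour gap → hour 6). The controlling bound is hour 13, so calibration finishes at 13 + 6 = hour 19.

19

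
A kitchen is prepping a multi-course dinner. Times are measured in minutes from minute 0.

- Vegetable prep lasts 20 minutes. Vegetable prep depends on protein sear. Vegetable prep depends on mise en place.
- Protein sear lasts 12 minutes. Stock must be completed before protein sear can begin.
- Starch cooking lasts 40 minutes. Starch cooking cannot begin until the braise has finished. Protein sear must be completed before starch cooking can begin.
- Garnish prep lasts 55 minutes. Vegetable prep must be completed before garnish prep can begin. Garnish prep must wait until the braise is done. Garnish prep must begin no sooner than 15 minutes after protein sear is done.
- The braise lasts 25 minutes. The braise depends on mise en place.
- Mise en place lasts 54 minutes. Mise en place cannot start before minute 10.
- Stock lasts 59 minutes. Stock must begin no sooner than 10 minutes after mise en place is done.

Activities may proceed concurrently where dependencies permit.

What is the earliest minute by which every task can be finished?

Mise en place cannot begin until its own release at minute 10. It runs from minute 10 to 10 + 54 = minute 64.
The braise cannot begin until mise en place (finishes minute 64). It runs from minute 64 to 64 + 25 = minute 89.
After mise en place (finishes minute 64, plus 10-minute gap → minute 74), stock can start at minute 74 and finishes at minute 133.
After stock (finishes minute 133), protein sear can start at minute 133 and finishes at minute 145.
Starch cooking has to wait for the braise (finishes minute 89); protein sear (finishes minute 145). The latest of these is minute 145, so starch cooking runs minute 145 to 145 + 40 = minute 185.
Vegetable prep has to wait for protein sear (finishes minute 145); mise en place (finishes minute 64). The latest of these is minute 145, so vegetable prep runs minute 145 to 145 + 20 = minute 165.
Garnish prep needs all of vegetable prep (finishes minute 165); the braise (finishes minute 89); protein sear (finishes minute 145, plus 15-minute gap → minute 160). That puts its earliest start at minute 165; it finishes at 165 + 55 = minute 220.
All tasks are finished once the last one completes. Finish times: Mise en place at 64, Stock at 133, The braise at 89, Protein sear at 145, Vegetable prep at 165, Starch cooking at 185, Garnish prep at 220. The latest is minute 220.

220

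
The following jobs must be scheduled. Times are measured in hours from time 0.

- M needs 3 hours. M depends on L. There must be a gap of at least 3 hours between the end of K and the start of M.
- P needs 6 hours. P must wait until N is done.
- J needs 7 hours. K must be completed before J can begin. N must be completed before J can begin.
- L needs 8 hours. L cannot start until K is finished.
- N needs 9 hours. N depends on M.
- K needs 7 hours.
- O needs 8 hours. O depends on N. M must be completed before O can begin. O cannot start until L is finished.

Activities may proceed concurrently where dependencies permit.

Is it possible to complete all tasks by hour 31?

No

Nothing blocks K, so it runs from hour 0 to hour 7.
L waits on K (finishes hour 7), so it starts at hour 7 and finishes at 7 + 8 = hour 15.
M needs all of L (finishes hour 15); K (finishes hour 7, plus 3-hour gap → hour 10). That puts its earliest start at hour 15; it finishes at 15 + 3 = hour 18.
N cannot begin until M (finishes hour 18). It runs from hour 18 to 18 + 9 = hour 27.
After N (finishes hour 27), P can start at hour 27 and finishes at hour 33.
For O: N (finishes hour 27); M (finishes hour 18); L (finishes hour 15). Taking the maximum gives a start of hour 27, and it finishes at 27 + 8 = hour 35.
J cannot start until K (finishes hour 7); N (finishes hour 27). The controlling bound is hour 27, so J finishes at 27 + 7 = hour 34.
The earliest everything can be done is hour 35, which is after the deadline of 31, so it is not possible.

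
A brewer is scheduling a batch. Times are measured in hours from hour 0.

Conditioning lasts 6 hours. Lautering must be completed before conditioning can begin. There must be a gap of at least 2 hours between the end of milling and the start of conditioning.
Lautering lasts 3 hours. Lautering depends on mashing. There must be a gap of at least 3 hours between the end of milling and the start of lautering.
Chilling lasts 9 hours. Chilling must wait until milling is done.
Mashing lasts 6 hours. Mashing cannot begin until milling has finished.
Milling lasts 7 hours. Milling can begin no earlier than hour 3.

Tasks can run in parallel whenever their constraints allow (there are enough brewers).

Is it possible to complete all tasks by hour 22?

No

Milling waits on its own release at hour 3, so it starts at hour 3 and finishes at 3 + 7 = hour 10.
After milling (finishes hour 10), chilling can start at hour 10 and finishes at hour 19.
Mashing waits on milling (finishes hour 10), so it starts at hour 10 and finishes at 10 + 6 = hour 16.
Lautering cannot start until mashing (finishes hour 16); milling (finishes hour 10, plus 3-hour gap → hour 13). The controlling bound is hour 16, so lautering finishes at 16 + 3 = hour 19.
For conditioning: lautering (finishes hour 19); milling (finishes hour 10, plus 2-hour gap → hour 12). Taking the maximum gives a start of hour 19, and it finishes at 19 + 6 = hour 25.
The earliest everything can be done is hour 25, which is after the deadline of 22, so it is not possible.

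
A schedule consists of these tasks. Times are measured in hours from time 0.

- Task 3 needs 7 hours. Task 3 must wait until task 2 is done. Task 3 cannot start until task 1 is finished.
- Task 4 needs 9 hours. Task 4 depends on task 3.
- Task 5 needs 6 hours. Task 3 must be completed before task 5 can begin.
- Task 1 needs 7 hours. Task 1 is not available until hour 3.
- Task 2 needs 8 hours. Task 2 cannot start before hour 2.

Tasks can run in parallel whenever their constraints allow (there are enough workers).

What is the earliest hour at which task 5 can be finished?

Task 2 waits on its own release at hour 2, so it starts at hour 2 and finishes at 2 + 8 = hour 10.
Task 1 cannot begin until its own release at hour 3. It runs from hour 3 to 3 + 7 = hour 10.
Task 3 has to wait for task 2 (finishes hour 10); task 1 (finishes hour 10). The latest of these is hour 10, so task 3 runs hour 10 to 10 + 7 = hour 17.
After task 3 (finishes hour 17), task 5 can start at hour 17 and finishes at hour 23.

23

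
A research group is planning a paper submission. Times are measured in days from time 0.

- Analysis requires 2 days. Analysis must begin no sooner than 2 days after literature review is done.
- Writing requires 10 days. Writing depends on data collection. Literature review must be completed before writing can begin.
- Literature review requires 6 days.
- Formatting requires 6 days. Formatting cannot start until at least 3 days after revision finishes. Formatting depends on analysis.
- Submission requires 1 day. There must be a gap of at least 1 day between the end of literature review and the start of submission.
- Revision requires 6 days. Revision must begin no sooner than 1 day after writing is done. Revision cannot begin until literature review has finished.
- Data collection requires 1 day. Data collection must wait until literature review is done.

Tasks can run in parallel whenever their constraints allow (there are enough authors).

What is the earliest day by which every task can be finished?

Literature review has no prerequisites, so it starts at day 0 and finishes at day 6.
Submission cannot begin until literature review (finishes day 6, plus 1-day gap → day 7). It runs from day 7 to 7 + 1 = day 8.
Analysis waits on literature review (finishes day 6, plus 2-day gap → day 8), so it starts at day 8 and finishes at 8 + 2 = day 10.
After literature review (finishes day 6), data collection can start at day 6 and finishes at day 7.
Writing has to wait for data collection (finishes day 7); literature review (finishes day 6). The latest of these is day 7, so writing runs day 7 to 7 + 10 = day 17.
Revision cannot start until writing (finishes day 17, plus 1-day gap → day 18); literature review (finishes day 6). The controlling bound is day 18, so revision finishes at 18 + 6 = day 24.
For formatting: revision (finishes day 24, plus 3-day gap → day 27); analysis (finishes day 10). Taking the maximum gives a start of day 27, and it finishes at 27 + 6 = day 33.
All tasks are finished once the last one completes. Finish times: Literature review at 6, Data collection at 7, Analysis at 10, Writing at 17, Revision at 24, Formatting at 33, Submission at 8. The latest is day 33.

33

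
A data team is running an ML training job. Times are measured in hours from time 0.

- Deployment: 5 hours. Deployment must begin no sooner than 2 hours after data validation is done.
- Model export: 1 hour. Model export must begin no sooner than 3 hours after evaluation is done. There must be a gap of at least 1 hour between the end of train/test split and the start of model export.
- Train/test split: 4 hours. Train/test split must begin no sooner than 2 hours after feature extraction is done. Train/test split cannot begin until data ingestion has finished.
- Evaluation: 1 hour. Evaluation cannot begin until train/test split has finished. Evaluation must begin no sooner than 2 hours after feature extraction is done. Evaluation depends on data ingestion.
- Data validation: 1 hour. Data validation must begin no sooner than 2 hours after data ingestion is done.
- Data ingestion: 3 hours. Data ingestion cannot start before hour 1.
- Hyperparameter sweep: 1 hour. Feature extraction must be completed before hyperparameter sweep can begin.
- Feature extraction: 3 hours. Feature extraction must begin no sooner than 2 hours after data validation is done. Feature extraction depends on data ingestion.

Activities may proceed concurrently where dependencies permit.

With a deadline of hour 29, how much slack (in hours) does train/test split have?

Data ingestion waits on its own release at hour 1, so it starts at hour 1 and finishes at 1 + 3 = hour 4.
After data ingestion (finishes hour 4, plus 2-hour gap → hour 6), data validation can start at hour 6 and finishes at hour 7.
Feature extraction cannot start until data validation (finishes hour 7, plus 2-hour gap → hour 9); data ingestion (finishes hour 4). The controlling bound is hour 9, so feature extraction finishes at 9 + 3 = hour 12.
Train/test split has to wait for feature extraction (finishes hour 12, plus 2-hour gap → hour 14); data ingestion (finishes hour 4). The latest of these is hour 14, so train/test split runs hour 14 to 14 + 4 = hour 18.

Working backward from the deadline:
To finish by hour 29, model export (duration 1) must start no later than hour 28.
Since model export (must start by hour 28, minus 3-hour gap → hour 25) depends on it, evaluation must finish by hour 25. Backing off its 1-hour duration gives a latest start of hour 24.
For train/test split: evaluation (must start by hour 24); model export (must start by hour 28, minus 1-hour gap → hour 27). The most restrictive is hour 24; with a 4-hour duration, train/test split must start by hour 20.
So train/test split can start as early as hour 14 and as late as hour 20, giving 20 − 14 = 6 hours of slack.

6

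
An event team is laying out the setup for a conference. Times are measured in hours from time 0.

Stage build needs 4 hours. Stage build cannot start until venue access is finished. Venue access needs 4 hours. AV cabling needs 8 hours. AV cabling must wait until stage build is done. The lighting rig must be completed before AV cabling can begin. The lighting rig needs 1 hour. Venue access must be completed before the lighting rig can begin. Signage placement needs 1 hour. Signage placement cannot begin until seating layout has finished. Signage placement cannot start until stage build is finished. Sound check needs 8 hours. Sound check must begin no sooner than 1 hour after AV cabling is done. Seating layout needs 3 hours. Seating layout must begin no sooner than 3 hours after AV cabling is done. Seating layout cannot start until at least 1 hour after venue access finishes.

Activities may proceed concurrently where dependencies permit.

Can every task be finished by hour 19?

Venue access can start immediately at hour 0; it finishes at hour 4.
After venue access (finishes hour 4), the lighting rig can start at hour 4 and finishes at hour 5.
Stage build cannot begin until venue access (finishes hour 4). It runs from hour 4 to 4 + 4 = hour 8.
AV cabling has to wait for stage build (finishes hour 8); the lighting rig (finishes hour 5). The latest of these is hour 8, so AV cabling runs hour 8 to 8 + 8 = hour 16.
Sound check cannot begin until AV cabling (finishes hour 16, plus 1-hour gap → hour 17). It runs from hour 17 to 17 + 8 = hour 25.
For seating layout: AV cabling (finishes hour 16, plus 3-hour gap → hour 19); venue access (finishes hour 4, plus 1-hour gap → hour 5). Taking the maximum gives a start of hour 19, and it finishes at 19 + 3 = hour 22.
Signage placement needs all of seating layout (finishes hour 22); stage build (finishes hour 8). That puts its earliest start at hour 22; it finishes at 22 + 1 = hour 23.
The earliest everything can be done is hour 25, which is after the deadline of 19, so it is not possible.

No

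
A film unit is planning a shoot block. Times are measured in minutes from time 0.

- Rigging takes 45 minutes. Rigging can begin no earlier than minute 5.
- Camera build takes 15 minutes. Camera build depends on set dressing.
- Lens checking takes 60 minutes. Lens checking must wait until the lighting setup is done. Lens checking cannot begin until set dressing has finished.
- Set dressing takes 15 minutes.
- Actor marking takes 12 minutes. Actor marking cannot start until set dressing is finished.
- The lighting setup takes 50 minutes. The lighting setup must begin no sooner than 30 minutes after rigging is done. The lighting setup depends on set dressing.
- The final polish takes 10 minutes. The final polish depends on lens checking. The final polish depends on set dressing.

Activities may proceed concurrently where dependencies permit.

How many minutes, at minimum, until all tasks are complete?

200

Set dressing can start immediately at minute 0; it finishes at minute 15.
After set dressing (finishes minute 15), actor marking can start at minute 15 and finishes at minute 27.
Camera build cannot begin until set dressing (finishes minute 15). It runs from minute 15 to 15 + 15 = minute 30.
Rigging waits on its own release at minute 5, so it starts at minute 5 and finishes at 5 + 45 = minute 50.
The lighting setup needs all of rigging (finishes minute 50, plus 30-minute gap → minute 80); set dressing (finishes minute 15). That puts its earliest start at minute 80; it finishes at 80 + 50 = minute 130.
For lens checking: the lighting setup (finishes minute 130); set dressing (finishes minute 15). Taking the maximum gives a start of minute 130, and it finishes at 130 + 60 = minute 190.
For the final polish: lens checking (finishes minute 190); set dressing (finishes minute 15). Taking the maximum gives a start of minute 190, and it finishes at 190 + 10 = minute 200.
All tasks are finished once the last one completes. Finish times: Rigging at 50, Set dressing at 15, The lighting setup at 130, Camera build at 30, Lens checking at 190, Actor marking at 27, The final polish at 200. The latest is minute 200.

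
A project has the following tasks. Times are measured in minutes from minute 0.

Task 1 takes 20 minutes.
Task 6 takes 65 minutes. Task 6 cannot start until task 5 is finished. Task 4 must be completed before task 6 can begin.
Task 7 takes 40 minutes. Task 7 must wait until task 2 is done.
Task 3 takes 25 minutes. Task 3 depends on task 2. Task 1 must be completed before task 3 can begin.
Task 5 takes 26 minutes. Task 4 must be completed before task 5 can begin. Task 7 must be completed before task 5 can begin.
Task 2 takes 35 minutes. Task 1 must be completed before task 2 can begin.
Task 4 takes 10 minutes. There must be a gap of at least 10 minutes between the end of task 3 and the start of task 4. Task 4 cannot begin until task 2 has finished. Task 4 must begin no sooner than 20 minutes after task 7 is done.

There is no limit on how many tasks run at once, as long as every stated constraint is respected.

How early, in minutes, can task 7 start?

Nothing blocks task 1, so it runs from minute 0 to minute 20.
Task 2 waits on task 1 (finishes minute 20), so it starts at minute 20 and finishes at 20 + 35 = minute 55.
Task 7 waits on task 2 (finishes minute 55), so the earliest it can start is minute 55.

55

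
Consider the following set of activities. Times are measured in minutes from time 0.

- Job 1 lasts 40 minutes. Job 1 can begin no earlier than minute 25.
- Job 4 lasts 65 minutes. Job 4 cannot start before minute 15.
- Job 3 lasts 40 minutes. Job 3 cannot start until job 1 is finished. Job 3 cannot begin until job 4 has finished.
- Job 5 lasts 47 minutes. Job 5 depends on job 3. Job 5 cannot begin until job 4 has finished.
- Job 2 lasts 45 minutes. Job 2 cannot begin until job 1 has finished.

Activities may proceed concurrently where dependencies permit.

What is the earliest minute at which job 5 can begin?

Job 4 waits on its own release at minute 15, so it starts at minute 15 and finishes at 15 + 65 = minute 80.
Job 1 cannot begin until its own release at minute 25. It runs from minute 25 to 25 + 40 = minute 65.
For job 3: job 1 (finishes minute 65); job 4 (finishes minute 80). Taking the maximum gives a start of minute 80, and it finishes at 80 + 40 = minute 120.
Job 5 waits on job 3 (finishes minute 120); job 4 (finishes minute 80). The latest of these is minute 120, which is the earliest job 5 can start.

120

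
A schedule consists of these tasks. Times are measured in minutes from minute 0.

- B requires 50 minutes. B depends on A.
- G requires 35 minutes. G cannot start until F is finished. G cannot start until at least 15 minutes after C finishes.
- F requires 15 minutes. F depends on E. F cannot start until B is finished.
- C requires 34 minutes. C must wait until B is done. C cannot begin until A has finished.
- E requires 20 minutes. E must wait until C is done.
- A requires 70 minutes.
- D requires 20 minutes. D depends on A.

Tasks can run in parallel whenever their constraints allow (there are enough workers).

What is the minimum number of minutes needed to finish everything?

224

Nothing blocks A, so it runs from minute 0 to minute 70.
After A (finishes minute 70), D can start at minute 70 and finishes at minute 90.
B waits on A (finishes minute 70), so it starts at minute 70 and finishes at 70 + 50 = minute 120.
For C: B (finishes minute 120); A (finishes minute 70). Taking the maximum gives a start of minute 120, and it finishes at 120 + 34 = minute 154.
E cannot begin until C (finishes minute 154). It runs from minute 154 to 154 + 20 = minute 174.
F has to wait for E (finishes minute 174); B (finishes minute 120). The latest of these is minute 174, so F runs minute 174 to 174 + 15 = minute 189.
G needs all of F (finishes minute 189); C (finishes minute 154, plus 15-minute gap → minute 169). That puts its earliest start at minute 189; it finishes at 189 + 35 = minute 224.
All tasks are finished once the last one completes. Finish times: A at 70, B at 120, C at 154, D at 90, E at 174, F at 189, G at 224. The latest is minute 224.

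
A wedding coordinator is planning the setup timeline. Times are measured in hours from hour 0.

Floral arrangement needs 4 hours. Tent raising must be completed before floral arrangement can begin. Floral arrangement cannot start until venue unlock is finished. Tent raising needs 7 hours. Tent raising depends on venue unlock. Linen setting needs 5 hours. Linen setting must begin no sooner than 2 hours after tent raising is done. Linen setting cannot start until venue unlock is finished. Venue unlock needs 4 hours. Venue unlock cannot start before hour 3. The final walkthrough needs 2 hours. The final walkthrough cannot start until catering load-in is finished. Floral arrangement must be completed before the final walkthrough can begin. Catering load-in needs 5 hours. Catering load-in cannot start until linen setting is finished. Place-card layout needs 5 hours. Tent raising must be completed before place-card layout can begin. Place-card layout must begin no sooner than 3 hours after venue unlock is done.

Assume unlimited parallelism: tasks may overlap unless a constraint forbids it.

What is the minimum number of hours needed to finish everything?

Venue unlock waits on its own release at hour 3, so it starts at hour 3 and finishes at 3 + 4 = hour 7.
After venue unlock (finishes hour 7), tent raising can start at hour 7 and finishes at hour 14.
Place-card layout needs all of tent raising (finishes hour 14); venue unlock (finishes hour 7, plus 3-hour gap → hour 10). That puts its earliest start at hour 14; it finishes at 14 + 5 = hour 19.
For floral arrangement: tent raising (finishes hour 14); venue unlock (finishes hour 7). Taking the maximum gives a start of hour 14, and it finishes at 14 + 4 = hour 18.
Linen setting has to wait for tent raising (finishes hour 14, plus 2-hour gap → hour 16); venue unlock (finishes hour 7). The latest of these is hour 16, so linen setting runs hour 16 to 16 + 5 = hour 21.
Catering load-in waits on linen setting (finishes hour 21), so it starts at hour 21 and finishes at 21 + 5 = hour 26.
The final walkthrough has to wait for catering load-in (finishes hour 26); floral arrangement (finishes hour 18). The latest of these is hour 26, so the final walkthrough runs hour 26 to 26 + 2 = hour 28.
All tasks are finished once the last one completes. Finish times: Venue unlock at 7, Tent raising at 14, Linen setting at 21, Floral arrangement at 18, Catering load-in at 26, Place-card layout at 19, The final walkthrough at 28. The latest is hour 28.

28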